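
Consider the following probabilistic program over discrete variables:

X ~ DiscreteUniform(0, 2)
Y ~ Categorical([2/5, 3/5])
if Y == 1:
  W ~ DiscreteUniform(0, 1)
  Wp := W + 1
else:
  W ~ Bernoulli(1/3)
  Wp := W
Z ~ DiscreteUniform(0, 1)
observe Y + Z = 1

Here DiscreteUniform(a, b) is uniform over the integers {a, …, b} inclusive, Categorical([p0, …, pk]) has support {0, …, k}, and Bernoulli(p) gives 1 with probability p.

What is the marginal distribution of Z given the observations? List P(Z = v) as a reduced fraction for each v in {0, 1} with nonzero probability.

Enumerate traces; 12 have nonzero weight after conditioning:
  (X=0, Y=0, W=0, Z=1) weight 2/45
  (X=0, Y=0, W=1, Z=1) weight 1/45
  (X=0, Y=1, W=0, Z=0) weight 1/20
  (X=0, Y=1, W=1, Z=0) weight 1/20
  (X=1, Y=0, W=0, Z=1) weight 2/45
  (X=1, Y=0, W=1, Z=1) weight 1/45
  (X=1, Y=1, W=0, Z=0) weight 1/20
  (X=1, Y=1, W=1, Z=0) weight 1/20
  … 4 more
Group by Z:
  weight(Z=0) = 3/10
  weight(Z=1) = 1/5
Total weight = 3/10 + 1/5 = 1/2
P(Z=0 | obs) = 3/10 / 1/2 = 3/5
P(Z=1 | obs) = 1/5 / 1/2 = 2/5

P(Z=0) = 3/5, P(Z=1) = 2/5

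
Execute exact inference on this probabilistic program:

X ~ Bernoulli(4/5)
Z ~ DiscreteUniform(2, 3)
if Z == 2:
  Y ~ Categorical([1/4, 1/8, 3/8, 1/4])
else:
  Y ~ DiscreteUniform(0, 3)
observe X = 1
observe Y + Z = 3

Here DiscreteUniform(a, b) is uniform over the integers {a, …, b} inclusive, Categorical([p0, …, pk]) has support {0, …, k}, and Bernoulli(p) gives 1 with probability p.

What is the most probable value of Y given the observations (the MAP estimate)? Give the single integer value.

Enumerate traces; 2 have nonzero weight after conditioning:
  (X=1, Z=2, Y=1) weight 1/20
  (X=1, Z=3, Y=0) weight 1/10
Group by Y:
  weight(Y=0) = 1/10
  weight(Y=1) = 1/20
Total weight = 1/10 + 1/20 = 3/20
P(Y=0 | obs) = 1/10 / 3/20 = 2/3
P(Y=1 | obs) = 1/20 / 3/20 = 1/3
argmax = 0

argmax_v P(Y = v | obs) = 0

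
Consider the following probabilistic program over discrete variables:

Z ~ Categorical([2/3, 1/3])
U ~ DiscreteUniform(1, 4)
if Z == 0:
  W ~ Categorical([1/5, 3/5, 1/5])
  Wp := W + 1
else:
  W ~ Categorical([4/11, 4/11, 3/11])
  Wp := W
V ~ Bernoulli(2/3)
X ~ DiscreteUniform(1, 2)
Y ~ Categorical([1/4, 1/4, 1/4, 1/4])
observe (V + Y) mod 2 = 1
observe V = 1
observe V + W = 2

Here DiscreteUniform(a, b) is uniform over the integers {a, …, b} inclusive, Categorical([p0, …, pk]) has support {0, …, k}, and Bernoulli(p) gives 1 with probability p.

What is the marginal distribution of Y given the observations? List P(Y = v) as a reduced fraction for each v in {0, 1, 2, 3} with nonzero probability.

Enumerate traces; 32 have nonzero weight after conditioning:
  (Z=0, U=1, W=1, V=1, X=1, Y=0) weight 1/120
  (Z=0, U=1, W=1, V=1, X=1, Y=2) weight 1/120
  (Z=0, U=1, W=1, V=1, X=2, Y=0) weight 1/120
  (Z=0, U=1, W=1, V=1, X=2, Y=2) weight 1/120
  (Z=0, U=2, W=1, V=1, X=1, Y=0) weight 1/120
  (Z=0, U=2, W=1, V=1, X=1, Y=2) weight 1/120
  (Z=0, U=2, W=1, V=1, X=2, Y=0) weight 1/120
  (Z=0, U=2, W=1, V=1, X=2, Y=2) weight 1/120
  … 24 more
Group by Y:
  weight(Y=0) = 43/495
  weight(Y=2) = 43/495
Total weight = 43/495 + 43/495 = 86/495
P(Y=0 | obs) = 43/495 / 86/495 = 1/2
P(Y=2 | obs) = 43/495 / 86/495 = 1/2

P(Y=0) = 1/2, P(Y=2) = 1/2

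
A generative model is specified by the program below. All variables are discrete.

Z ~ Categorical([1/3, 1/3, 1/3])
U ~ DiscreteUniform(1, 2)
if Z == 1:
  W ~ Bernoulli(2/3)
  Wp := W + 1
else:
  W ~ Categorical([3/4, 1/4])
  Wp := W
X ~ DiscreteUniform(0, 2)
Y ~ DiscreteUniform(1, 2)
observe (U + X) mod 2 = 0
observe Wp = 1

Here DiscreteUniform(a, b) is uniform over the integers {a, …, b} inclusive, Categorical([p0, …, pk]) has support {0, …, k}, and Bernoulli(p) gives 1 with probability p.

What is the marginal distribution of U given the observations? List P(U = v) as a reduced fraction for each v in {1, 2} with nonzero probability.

P(U=1) = 1/3, P(U=2) = 2/3

Enumerate traces; 18 have nonzero weight after conditioning:
  (Z=0, U=1, W=1, X=1, Y=1) weight 1/144
  (Z=0, U=1, W=1, X=1, Y=2) weight 1/144
  (Z=0, U=2, W=1, X=0, Y=1) weight 1/144
  (Z=0, U=2, W=1, X=0, Y=2) weight 1/144
  (Z=0, U=2, W=1, X=2, Y=1) weight 1/144
  (Z=0, U=2, W=1, X=2, Y=2) weight 1/144
  (Z=1, U=1, W=0, X=1, Y=1) weight 1/108
  (Z=1, U=1, W=0, X=1, Y=2) weight 1/108
  … 10 more
Group by U:
  weight(U=1) = 5/108
  weight(U=2) = 5/54
Total weight = 5/108 + 5/54 = 5/36
P(U=1 | obs) = 5/108 / 5/36 = 1/3
P(U=2 | obs) = 5/54 / 5/36 = 2/3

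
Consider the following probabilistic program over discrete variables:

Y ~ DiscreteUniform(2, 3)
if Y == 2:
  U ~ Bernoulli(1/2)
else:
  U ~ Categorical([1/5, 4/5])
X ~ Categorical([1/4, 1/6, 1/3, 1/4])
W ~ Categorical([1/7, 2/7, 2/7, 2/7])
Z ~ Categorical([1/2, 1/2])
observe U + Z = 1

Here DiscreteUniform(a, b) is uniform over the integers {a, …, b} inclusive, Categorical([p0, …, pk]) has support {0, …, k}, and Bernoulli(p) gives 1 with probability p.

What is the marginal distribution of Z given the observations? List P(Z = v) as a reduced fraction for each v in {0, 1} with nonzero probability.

P(Z=0) = 13/20, P(Z=1) = 7/20

Enumerate traces; 64 have nonzero weight after conditioning:
  (Y=2, U=0, X=0, W=0, Z=1) weight 1/224
  (Y=2, U=0, X=0, W=1, Z=1) weight 1/112
  (Y=2, U=0, X=0, W=2, Z=1) weight 1/112
  (Y=2, U=0, X=0, W=3, Z=1) weight 1/112
  (Y=2, U=0, X=1, W=0, Z=1) weight 1/336
  (Y=2, U=0, X=1, W=1, Z=1) weight 1/168
  (Y=2, U=0, X=1, W=2, Z=1) weight 1/168
  (Y=2, U=0, X=1, W=3, Z=1) weight 1/168
  (Y=2, U=1, X=0, W=0, Z=0) weight 1/224
  … 55 more
Group by Z:
  weight(Z=0) = 13/40
  weight(Z=1) = 7/40
Total weight = 13/40 + 7/40 = 1/2
P(Z=0 | obs) = 13/40 / 1/2 = 13/20
P(Z=1 | obs) = 7/40 / 1/2 = 7/20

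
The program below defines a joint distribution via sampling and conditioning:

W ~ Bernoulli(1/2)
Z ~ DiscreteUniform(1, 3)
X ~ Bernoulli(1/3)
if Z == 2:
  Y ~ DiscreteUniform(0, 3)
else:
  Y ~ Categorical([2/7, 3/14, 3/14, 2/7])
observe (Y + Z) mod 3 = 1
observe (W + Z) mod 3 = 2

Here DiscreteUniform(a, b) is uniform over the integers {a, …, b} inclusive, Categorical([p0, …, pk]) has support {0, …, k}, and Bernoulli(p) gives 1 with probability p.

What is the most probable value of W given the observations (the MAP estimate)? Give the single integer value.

Enumerate traces; 6 have nonzero weight after conditioning:
  (W=0, Z=2, X=0, Y=2) weight 1/36
  (W=0, Z=2, X=1, Y=2) weight 1/72
  (W=1, Z=1, X=0, Y=0) weight 2/63
  (W=1, Z=1, X=0, Y=3) weight 2/63
  (W=1, Z=1, X=1, Y=0) weight 1/63
  (W=1, Z=1, X=1, Y=3) weight 1/63
Group by W:
  weight(W=0) = 1/24
  weight(W=1) = 2/21
Total weight = 1/24 + 2/21 = 23/168
P(W=0 | obs) = 1/24 / 23/168 = 7/23
P(W=1 | obs) = 2/21 / 23/168 = 16/23
argmax = 1

argmax_v P(W = v | obs) = 1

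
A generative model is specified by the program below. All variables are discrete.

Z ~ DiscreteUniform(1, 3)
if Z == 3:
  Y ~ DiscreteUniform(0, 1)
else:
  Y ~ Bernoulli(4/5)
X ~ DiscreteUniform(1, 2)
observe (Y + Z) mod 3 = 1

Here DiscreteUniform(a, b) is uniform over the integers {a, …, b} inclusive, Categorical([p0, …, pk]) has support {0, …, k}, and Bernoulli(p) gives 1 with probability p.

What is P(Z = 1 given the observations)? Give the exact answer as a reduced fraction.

Enumerate traces; 4 have nonzero weight after conditioning:
  (Z=1, Y=0, X=1) weight 1/30
  (Z=1, Y=0, X=2) weight 1/30
  (Z=3, Y=1, X=1) weight 1/12
  (Z=3, Y=1, X=2) weight 1/12
Group by Z:
  weight(Z=1) = 1/15
  weight(Z=3) = 1/6
Total weight = 1/15 + 1/6 = 7/30
P(Z=1 | obs) = 1/15 / 7/30 = 2/7
P(Z=3 | obs) = 1/6 / 7/30 = 5/7

P(Z = 1 | obs) = 2/7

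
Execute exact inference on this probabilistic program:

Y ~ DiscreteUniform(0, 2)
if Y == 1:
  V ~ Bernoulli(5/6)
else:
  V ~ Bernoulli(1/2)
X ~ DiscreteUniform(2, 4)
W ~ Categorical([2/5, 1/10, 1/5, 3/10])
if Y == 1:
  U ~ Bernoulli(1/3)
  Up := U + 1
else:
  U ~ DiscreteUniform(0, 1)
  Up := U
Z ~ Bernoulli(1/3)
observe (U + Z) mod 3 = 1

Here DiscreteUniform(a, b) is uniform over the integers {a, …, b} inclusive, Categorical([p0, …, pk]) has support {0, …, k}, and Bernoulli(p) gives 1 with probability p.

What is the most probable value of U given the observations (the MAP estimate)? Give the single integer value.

argmax_v P(U = v | obs) = 1

Enumerate traces; 144 have nonzero weight after conditioning:
  (Y=0, V=0, X=2, W=0, U=0, Z=1) weight 1/270
  (Y=0, V=0, X=2, W=0, U=1, Z=0) weight 1/135
  (Y=0, V=0, X=2, W=1, U=0, Z=1) weight 1/1080
  (Y=0, V=0, X=2, W=1, U=1, Z=0) weight 1/540
  (Y=0, V=0, X=2, W=2, U=0, Z=1) weight 1/540
  (Y=0, V=0, X=2, W=2, U=1, Z=0) weight 1/270
  (Y=0, V=0, X=2, W=3, U=0, Z=1) weight 1/360
  (Y=0, V=0, X=2, W=3, U=1, Z=0) weight 1/180
  … 136 more
Group by U:
  weight(U=0) = 5/27
  weight(U=1) = 8/27
Total weight = 5/27 + 8/27 = 13/27
P(U=0 | obs) = 5/27 / 13/27 = 5/13
P(U=1 | obs) = 8/27 / 13/27 = 8/13
argmax = 1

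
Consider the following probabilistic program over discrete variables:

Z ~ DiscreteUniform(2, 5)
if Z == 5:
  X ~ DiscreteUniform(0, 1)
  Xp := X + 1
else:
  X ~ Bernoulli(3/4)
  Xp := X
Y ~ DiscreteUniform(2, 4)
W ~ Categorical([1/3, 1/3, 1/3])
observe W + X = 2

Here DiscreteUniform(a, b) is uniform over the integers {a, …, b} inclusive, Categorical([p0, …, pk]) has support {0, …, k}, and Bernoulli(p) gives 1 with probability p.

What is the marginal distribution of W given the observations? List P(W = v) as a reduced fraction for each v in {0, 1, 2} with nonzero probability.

P(W=1) = 11/16, P(W=2) = 5/16

Enumerate traces; 24 have nonzero weight after conditioning:
  (Z=2, X=0, Y=2, W=2) weight 1/144
  (Z=2, X=0, Y=3, W=2) weight 1/144
  (Z=2, X=0, Y=4, W=2) weight 1/144
  (Z=2, X=1, Y=2, W=1) weight 1/48
  (Z=2, X=1, Y=3, W=1) weight 1/48
  (Z=2, X=1, Y=4, W=1) weight 1/48
  (Z=3, X=0, Y=2, W=2) weight 1/144
  (Z=3, X=0, Y=3, W=2) weight 1/144
  … 16 more
Group by W:
  weight(W=1) = 11/48
  weight(W=2) = 5/48
Total weight = 11/48 + 5/48 = 1/3
P(W=1 | obs) = 11/48 / 1/3 = 11/16
P(W=2 | obs) = 5/48 / 1/3 = 5/16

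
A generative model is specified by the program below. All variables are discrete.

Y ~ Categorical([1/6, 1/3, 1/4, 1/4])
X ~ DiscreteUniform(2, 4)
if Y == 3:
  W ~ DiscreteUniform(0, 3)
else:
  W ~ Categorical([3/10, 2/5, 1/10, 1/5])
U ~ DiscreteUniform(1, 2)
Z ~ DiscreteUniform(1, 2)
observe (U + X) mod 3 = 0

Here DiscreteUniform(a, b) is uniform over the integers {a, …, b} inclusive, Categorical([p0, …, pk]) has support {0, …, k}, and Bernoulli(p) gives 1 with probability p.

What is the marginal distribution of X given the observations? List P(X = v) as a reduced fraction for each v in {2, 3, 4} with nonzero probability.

P(X=2) = 1/2, P(X=4) = 1/2

Enumerate traces; 64 have nonzero weight after conditioning:
  (Y=0, X=2, W=0, U=1, Z=1) weight 1/240
  (Y=0, X=2, W=0, U=1, Z=2) weight 1/240
  (Y=0, X=2, W=1, U=1, Z=1) weight 1/180
  (Y=0, X=2, W=1, U=1, Z=2) weight 1/180
  (Y=0, X=2, W=2, U=1, Z=1) weight 1/720
  (Y=0, X=2, W=2, U=1, Z=2) weight 1/720
  (Y=0, X=2, W=3, U=1, Z=1) weight 1/360
  (Y=0, X=2, W=3, U=1, Z=2) weight 1/360
  (Y=0, X=4, W=0, U=2, Z=1) weight 1/240
  … 55 more
Group by X:
  weight(X=2) = 1/6
  weight(X=4) = 1/6
Total weight = 1/6 + 1/6 = 1/3
P(X=2 | obs) = 1/6 / 1/3 = 1/2
P(X=4 | obs) = 1/6 / 1/3 = 1/2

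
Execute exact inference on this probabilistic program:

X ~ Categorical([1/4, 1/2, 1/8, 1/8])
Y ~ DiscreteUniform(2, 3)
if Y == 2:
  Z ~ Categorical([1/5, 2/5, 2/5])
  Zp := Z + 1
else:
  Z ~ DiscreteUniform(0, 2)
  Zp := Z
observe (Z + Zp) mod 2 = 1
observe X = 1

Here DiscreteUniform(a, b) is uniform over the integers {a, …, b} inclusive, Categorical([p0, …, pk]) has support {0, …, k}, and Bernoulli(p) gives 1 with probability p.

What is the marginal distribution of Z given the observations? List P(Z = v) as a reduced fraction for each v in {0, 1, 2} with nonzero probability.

P(Z=0) = 1/5, P(Z=1) = 2/5, P(Z=2) = 2/5

Enumerate traces; 3 have nonzero weight after conditioning:
  (X=1, Y=2, Z=0) weight 1/20
  (X=1, Y=2, Z=1) weight 1/10
  (X=1, Y=2, Z=2) weight 1/10
Group by Z:
  weight(Z=0) = 1/20
  weight(Z=1) = 1/10
  weight(Z=2) = 1/10
Total weight = 1/20 + 1/10 + 1/10 = 1/4
P(Z=0 | obs) = 1/20 / 1/4 = 1/5
P(Z=1 | obs) = 1/10 / 1/4 = 2/5
P(Z=2 | obs) = 1/10 / 1/4 = 2/5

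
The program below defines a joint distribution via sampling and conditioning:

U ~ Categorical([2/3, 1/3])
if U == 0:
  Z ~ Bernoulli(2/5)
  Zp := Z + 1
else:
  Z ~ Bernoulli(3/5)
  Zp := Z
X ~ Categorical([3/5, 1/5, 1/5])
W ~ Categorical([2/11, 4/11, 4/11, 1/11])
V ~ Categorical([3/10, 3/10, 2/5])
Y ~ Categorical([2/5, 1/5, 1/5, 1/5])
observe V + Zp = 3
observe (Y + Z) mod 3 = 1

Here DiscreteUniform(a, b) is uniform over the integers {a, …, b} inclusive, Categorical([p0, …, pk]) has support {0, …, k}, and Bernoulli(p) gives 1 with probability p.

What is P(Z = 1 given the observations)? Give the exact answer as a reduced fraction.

P(Z = 1 | obs) = 3/4

Enumerate traces; 60 have nonzero weight after conditioning:
  (U=0, Z=0, X=0, W=0, V=2, Y=1) weight 24/6875
  (U=0, Z=0, X=0, W=1, V=2, Y=1) weight 48/6875
  (U=0, Z=0, X=0, W=2, V=2, Y=1) weight 48/6875
  (U=0, Z=0, X=0, W=3, V=2, Y=1) weight 12/6875
  (U=0, Z=0, X=1, W=0, V=2, Y=1) weight 8/6875
  (U=0, Z=0, X=1, W=1, V=2, Y=1) weight 16/6875
  (U=0, Z=0, X=1, W=2, V=2, Y=1) weight 16/6875
  (U=0, Z=0, X=1, W=3, V=2, Y=1) weight 4/6875
  (U=0, Z=1, X=0, W=0, V=1, Y=0) weight 24/6875
  … 51 more
Group by Z:
  weight(Z=0) = 4/125
  weight(Z=1) = 12/125
Total weight = 4/125 + 12/125 = 16/125
P(Z=0 | obs) = 4/125 / 16/125 = 1/4
P(Z=1 | obs) = 12/125 / 16/125 = 3/4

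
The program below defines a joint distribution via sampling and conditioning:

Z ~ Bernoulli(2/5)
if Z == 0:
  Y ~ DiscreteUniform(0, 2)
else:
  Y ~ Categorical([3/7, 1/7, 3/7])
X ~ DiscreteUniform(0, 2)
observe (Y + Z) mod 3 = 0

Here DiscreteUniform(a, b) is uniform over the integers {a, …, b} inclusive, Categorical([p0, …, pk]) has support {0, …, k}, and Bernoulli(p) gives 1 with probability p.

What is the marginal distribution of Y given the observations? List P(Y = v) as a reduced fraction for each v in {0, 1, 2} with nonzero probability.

Enumerate traces; 6 have nonzero weight after conditioning:
  (Z=0, Y=0, X=0) weight 1/15
  (Z=0, Y=0, X=1) weight 1/15
  (Z=0, Y=0, X=2) weight 1/15
  (Z=1, Y=2, X=0) weight 2/35
  (Z=1, Y=2, X=1) weight 2/35
  (Z=1, Y=2, X=2) weight 2/35
Group by Y:
  weight(Y=0) = 1/5
  weight(Y=2) = 6/35
Total weight = 1/5 + 6/35 = 13/35
P(Y=0 | obs) = 1/5 / 13/35 = 7/13
P(Y=2 | obs) = 6/35 / 13/35 = 6/13

P(Y=0) = 7/13, P(Y=2) = 6/13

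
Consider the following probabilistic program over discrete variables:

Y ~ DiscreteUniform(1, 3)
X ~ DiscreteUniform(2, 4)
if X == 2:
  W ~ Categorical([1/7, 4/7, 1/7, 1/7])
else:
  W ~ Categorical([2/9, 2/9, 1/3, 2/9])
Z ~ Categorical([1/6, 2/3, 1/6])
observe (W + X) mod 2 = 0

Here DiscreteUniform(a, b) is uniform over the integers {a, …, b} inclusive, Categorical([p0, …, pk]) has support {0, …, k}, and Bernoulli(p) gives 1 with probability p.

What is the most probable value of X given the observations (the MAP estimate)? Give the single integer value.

argmax_v P(X = v | obs) = 4

Enumerate traces; 54 have nonzero weight after conditioning:
  (Y=1, X=2, W=0, Z=0) weight 1/378
  (Y=1, X=2, W=0, Z=1) weight 2/189
  (Y=1, X=2, W=0, Z=2) weight 1/378
  (Y=1, X=2, W=2, Z=0) weight 1/378
  (Y=1, X=2, W=2, Z=1) weight 2/189
  (Y=1, X=2, W=2, Z=2) weight 1/378
  (Y=1, X=3, W=1, Z=0) weight 1/243
  (Y=1, X=3, W=1, Z=1) weight 4/243
  (Y=1, X=4, W=0, Z=0) weight 1/243
  … 45 more
Group by X:
  weight(X=2) = 2/21
  weight(X=3) = 4/27
  weight(X=4) = 5/27
Total weight = 2/21 + 4/27 + 5/27 = 3/7
P(X=2 | obs) = 2/21 / 3/7 = 2/9
P(X=3 | obs) = 4/27 / 3/7 = 28/81
P(X=4 | obs) = 5/27 / 3/7 = 35/81
argmax = 4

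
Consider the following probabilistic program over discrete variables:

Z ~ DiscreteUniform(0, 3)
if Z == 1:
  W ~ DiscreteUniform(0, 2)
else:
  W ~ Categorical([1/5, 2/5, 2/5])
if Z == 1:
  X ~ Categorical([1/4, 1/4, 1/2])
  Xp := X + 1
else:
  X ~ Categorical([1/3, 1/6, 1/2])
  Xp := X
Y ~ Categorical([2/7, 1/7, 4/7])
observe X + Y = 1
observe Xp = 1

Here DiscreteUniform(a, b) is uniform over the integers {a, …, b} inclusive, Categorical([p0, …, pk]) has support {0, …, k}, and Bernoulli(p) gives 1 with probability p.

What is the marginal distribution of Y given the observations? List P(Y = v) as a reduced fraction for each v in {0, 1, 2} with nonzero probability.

P(Y=0) = 4/5, P(Y=1) = 1/5

Enumerate traces; 12 have nonzero weight after conditioning:
  (Z=0, W=0, X=1, Y=0) weight 1/420
  (Z=0, W=1, X=1, Y=0) weight 1/210
  (Z=0, W=2, X=1, Y=0) weight 1/210
  (Z=1, W=0, X=0, Y=1) weight 1/336
  (Z=1, W=1, X=0, Y=1) weight 1/336
  (Z=1, W=2, X=0, Y=1) weight 1/336
  (Z=2, W=0, X=1, Y=0) weight 1/420
  (Z=2, W=1, X=1, Y=0) weight 1/210
  … 4 more
Group by Y:
  weight(Y=0) = 1/28
  weight(Y=1) = 1/112
Total weight = 1/28 + 1/112 = 5/112
P(Y=0 | obs) = 1/28 / 5/112 = 4/5
P(Y=1 | obs) = 1/112 / 5/112 = 1/5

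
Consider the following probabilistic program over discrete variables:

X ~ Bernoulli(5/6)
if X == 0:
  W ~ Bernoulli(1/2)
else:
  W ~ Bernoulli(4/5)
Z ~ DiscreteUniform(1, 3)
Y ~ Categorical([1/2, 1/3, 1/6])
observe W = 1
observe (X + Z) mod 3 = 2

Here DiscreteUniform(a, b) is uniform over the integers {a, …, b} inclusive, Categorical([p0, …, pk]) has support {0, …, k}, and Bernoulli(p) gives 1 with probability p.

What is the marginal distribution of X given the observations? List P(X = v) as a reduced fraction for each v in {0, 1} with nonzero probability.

P(X=0) = 1/9, P(X=1) = 8/9

Enumerate traces; 6 have nonzero weight after conditioning:
  (X=0, W=1, Z=2, Y=0) weight 1/72
  (X=0, W=1, Z=2, Y=1) weight 1/108
  (X=0, W=1, Z=2, Y=2) weight 1/216
  (X=1, W=1, Z=1, Y=0) weight 1/9
  (X=1, W=1, Z=1, Y=1) weight 2/27
  (X=1, W=1, Z=1, Y=2) weight 1/27
Group by X:
  weight(X=0) = 1/36
  weight(X=1) = 2/9
Total weight = 1/36 + 2/9 = 1/4
P(X=0 | obs) = 1/36 / 1/4 = 1/9
P(X=1 | obs) = 2/9 / 1/4 = 8/9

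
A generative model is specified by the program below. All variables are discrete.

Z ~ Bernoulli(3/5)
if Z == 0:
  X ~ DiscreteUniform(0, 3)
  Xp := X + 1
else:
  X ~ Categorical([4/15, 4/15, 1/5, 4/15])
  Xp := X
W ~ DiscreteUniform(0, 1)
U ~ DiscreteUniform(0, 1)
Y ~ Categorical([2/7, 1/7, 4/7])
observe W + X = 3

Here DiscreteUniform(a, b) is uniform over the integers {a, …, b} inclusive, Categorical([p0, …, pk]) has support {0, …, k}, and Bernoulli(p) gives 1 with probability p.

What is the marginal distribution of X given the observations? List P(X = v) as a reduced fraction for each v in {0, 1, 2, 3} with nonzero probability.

Enumerate traces; 24 have nonzero weight after conditioning:
  (Z=0, X=2, W=1, U=0, Y=0) weight 1/140
  (Z=0, X=2, W=1, U=0, Y=1) weight 1/280
  (Z=0, X=2, W=1, U=0, Y=2) weight 1/70
  (Z=0, X=2, W=1, U=1, Y=0) weight 1/140
  (Z=0, X=2, W=1, U=1, Y=1) weight 1/280
  (Z=0, X=2, W=1, U=1, Y=2) weight 1/70
  (Z=0, X=3, W=0, U=0, Y=0) weight 1/140
  (Z=0, X=3, W=0, U=0, Y=1) weight 1/280
  … 16 more
Group by X:
  weight(X=2) = 11/100
  weight(X=3) = 13/100
Total weight = 11/100 + 13/100 = 6/25
P(X=2 | obs) = 11/100 / 6/25 = 11/24
P(X=3 | obs) = 13/100 / 6/25 = 13/24

P(X=2) = 11/24, P(X=3) = 13/24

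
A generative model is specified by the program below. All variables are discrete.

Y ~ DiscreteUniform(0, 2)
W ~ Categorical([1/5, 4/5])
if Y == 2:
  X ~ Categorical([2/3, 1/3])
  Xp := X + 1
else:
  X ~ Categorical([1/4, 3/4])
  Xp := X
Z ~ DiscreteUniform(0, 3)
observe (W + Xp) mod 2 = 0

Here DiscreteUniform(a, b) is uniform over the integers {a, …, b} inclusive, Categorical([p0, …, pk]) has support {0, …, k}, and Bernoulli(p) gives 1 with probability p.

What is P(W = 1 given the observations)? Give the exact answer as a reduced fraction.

Enumerate traces; 24 have nonzero weight after conditioning:
  (Y=0, W=0, X=0, Z=0) weight 1/240
  (Y=0, W=0, X=0, Z=1) weight 1/240
  (Y=0, W=0, X=0, Z=2) weight 1/240
  (Y=0, W=0, X=0, Z=3) weight 1/240
  (Y=0, W=1, X=1, Z=0) weight 1/20
  (Y=0, W=1, X=1, Z=1) weight 1/20
  (Y=0, W=1, X=1, Z=2) weight 1/20
  (Y=0, W=1, X=1, Z=3) weight 1/20
  … 16 more
Group by W:
  weight(W=0) = 1/18
  weight(W=1) = 26/45
Total weight = 1/18 + 26/45 = 19/30
P(W=0 | obs) = 1/18 / 19/30 = 5/57
P(W=1 | obs) = 26/45 / 19/30 = 52/57

P(W = 1 | obs) = 52/57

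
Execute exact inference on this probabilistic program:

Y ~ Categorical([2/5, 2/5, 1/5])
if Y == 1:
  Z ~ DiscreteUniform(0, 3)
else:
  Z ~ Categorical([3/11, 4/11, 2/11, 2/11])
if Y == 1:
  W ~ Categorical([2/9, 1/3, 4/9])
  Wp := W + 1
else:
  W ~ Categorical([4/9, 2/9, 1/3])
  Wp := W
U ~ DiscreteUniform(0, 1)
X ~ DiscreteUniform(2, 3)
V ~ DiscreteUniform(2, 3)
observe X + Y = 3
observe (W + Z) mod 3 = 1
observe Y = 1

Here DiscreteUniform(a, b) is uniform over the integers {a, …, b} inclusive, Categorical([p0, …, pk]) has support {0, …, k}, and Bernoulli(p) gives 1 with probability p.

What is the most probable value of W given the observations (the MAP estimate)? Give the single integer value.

Enumerate traces; 16 have nonzero weight after conditioning:
  (Y=1, Z=0, W=1, U=0, X=2, V=2) weight 1/240
  (Y=1, Z=0, W=1, U=0, X=2, V=3) weight 1/240
  (Y=1, Z=0, W=1, U=1, X=2, V=2) weight 1/240
  (Y=1, Z=0, W=1, U=1, X=2, V=3) weight 1/240
  (Y=1, Z=1, W=0, U=0, X=2, V=2) weight 1/360
  (Y=1, Z=1, W=0, U=0, X=2, V=3) weight 1/360
  (Y=1, Z=1, W=0, U=1, X=2, V=2) weight 1/360
  (Y=1, Z=1, W=0, U=1, X=2, V=3) weight 1/360
  (Y=1, Z=2, W=2, U=0, X=2, V=2) weight 1/180
  … 7 more
Group by W:
  weight(W=0) = 1/90
  weight(W=1) = 1/30
  weight(W=2) = 1/45
Total weight = 1/90 + 1/30 + 1/45 = 1/15
P(W=0 | obs) = 1/90 / 1/15 = 1/6
P(W=1 | obs) = 1/30 / 1/15 = 1/2
P(W=2 | obs) = 1/45 / 1/15 = 1/3
argmax = 1

argmax_v P(W = v | obs) = 1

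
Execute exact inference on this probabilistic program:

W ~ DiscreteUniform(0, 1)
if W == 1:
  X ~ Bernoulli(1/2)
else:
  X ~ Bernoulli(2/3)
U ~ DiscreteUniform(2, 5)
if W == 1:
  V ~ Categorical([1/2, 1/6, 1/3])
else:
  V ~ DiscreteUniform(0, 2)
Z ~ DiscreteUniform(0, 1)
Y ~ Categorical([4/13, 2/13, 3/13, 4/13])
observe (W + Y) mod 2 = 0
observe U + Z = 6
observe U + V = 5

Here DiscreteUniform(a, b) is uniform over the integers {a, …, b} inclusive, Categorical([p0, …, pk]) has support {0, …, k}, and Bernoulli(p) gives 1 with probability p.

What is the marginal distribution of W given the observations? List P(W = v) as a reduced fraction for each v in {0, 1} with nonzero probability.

Enumerate traces; 8 have nonzero weight after conditioning:
  (W=0, X=0, U=5, V=0, Z=1, Y=0) weight 1/468
  (W=0, X=0, U=5, V=0, Z=1, Y=2) weight 1/624
  (W=0, X=1, U=5, V=0, Z=1, Y=0) weight 1/234
  (W=0, X=1, U=5, V=0, Z=1, Y=2) weight 1/312
  (W=1, X=0, U=5, V=0, Z=1, Y=1) weight 1/416
  (W=1, X=0, U=5, V=0, Z=1, Y=3) weight 1/208
  (W=1, X=1, U=5, V=0, Z=1, Y=1) weight 1/416
  (W=1, X=1, U=5, V=0, Z=1, Y=3) weight 1/208
Group by W:
  weight(W=0) = 7/624
  weight(W=1) = 3/208
Total weight = 7/624 + 3/208 = 1/39
P(W=0 | obs) = 7/624 / 1/39 = 7/16
P(W=1 | obs) = 3/208 / 1/39 = 9/16

P(W=0) = 7/16, P(W=1) = 9/16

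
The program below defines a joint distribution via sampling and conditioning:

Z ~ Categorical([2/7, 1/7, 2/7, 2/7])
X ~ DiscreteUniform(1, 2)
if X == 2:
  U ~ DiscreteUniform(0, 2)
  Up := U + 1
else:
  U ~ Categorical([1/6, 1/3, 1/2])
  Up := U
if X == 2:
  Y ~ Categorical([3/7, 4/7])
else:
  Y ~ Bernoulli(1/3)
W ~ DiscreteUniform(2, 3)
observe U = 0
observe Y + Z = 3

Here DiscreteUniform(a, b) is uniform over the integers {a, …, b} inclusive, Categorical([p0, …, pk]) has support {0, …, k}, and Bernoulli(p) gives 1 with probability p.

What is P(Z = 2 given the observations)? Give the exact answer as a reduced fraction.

P(Z = 2 | obs) = 31/63

Enumerate traces; 8 have nonzero weight after conditioning:
  (Z=2, X=1, U=0, Y=1, W=2) weight 1/252
  (Z=2, X=1, U=0, Y=1, W=3) weight 1/252
  (Z=2, X=2, U=0, Y=1, W=2) weight 2/147
  (Z=2, X=2, U=0, Y=1, W=3) weight 2/147
  (Z=3, X=1, U=0, Y=0, W=2) weight 1/126
  (Z=3, X=1, U=0, Y=0, W=3) weight 1/126
  (Z=3, X=2, U=0, Y=0, W=2) weight 1/98
  (Z=3, X=2, U=0, Y=0, W=3) weight 1/98
Group by Z:
  weight(Z=2) = 31/882
  weight(Z=3) = 16/441
Total weight = 31/882 + 16/441 = 1/14
P(Z=2 | obs) = 31/882 / 1/14 = 31/63
P(Z=3 | obs) = 16/441 / 1/14 = 32/63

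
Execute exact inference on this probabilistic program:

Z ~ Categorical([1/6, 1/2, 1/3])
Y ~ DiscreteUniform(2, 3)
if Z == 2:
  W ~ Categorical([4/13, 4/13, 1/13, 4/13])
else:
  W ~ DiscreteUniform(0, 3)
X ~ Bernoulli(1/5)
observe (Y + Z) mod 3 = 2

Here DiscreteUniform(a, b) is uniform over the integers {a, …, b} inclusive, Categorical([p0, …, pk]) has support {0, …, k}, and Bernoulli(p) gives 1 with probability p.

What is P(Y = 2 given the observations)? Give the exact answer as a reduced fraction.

P(Y = 2 | obs) = 1/3

Enumerate traces; 16 have nonzero weight after conditioning:
  (Z=0, Y=2, W=0, X=0) weight 1/60
  (Z=0, Y=2, W=0, X=1) weight 1/240
  (Z=0, Y=2, W=1, X=0) weight 1/60
  (Z=0, Y=2, W=1, X=1) weight 1/240
  (Z=0, Y=2, W=2, X=0) weight 1/60
  (Z=0, Y=2, W=2, X=1) weight 1/240
  (Z=0, Y=2, W=3, X=0) weight 1/60
  (Z=0, Y=2, W=3, X=1) weight 1/240
  (Z=2, Y=3, W=0, X=0) weight 8/195
  … 7 more
Group by Y:
  weight(Y=2) = 1/12
  weight(Y=3) = 1/6
Total weight = 1/12 + 1/6 = 1/4
P(Y=2 | obs) = 1/12 / 1/4 = 1/3
P(Y=3 | obs) = 1/6 / 1/4 = 2/3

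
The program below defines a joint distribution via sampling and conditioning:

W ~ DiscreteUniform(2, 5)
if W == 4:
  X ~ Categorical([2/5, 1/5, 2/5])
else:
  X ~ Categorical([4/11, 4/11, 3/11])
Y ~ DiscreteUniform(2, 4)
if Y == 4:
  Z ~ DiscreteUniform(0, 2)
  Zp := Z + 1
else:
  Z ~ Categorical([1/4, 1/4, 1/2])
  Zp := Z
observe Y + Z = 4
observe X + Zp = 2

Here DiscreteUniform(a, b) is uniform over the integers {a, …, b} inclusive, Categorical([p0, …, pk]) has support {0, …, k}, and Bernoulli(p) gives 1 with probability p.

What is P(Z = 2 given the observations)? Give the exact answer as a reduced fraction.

P(Z = 2 | obs) = 492/989

Enumerate traces; 12 have nonzero weight after conditioning:
  (W=2, X=0, Y=2, Z=2) weight 1/66
  (W=2, X=1, Y=3, Z=1) weight 1/132
  (W=2, X=1, Y=4, Z=0) weight 1/99
  (W=3, X=0, Y=2, Z=2) weight 1/66
  (W=3, X=1, Y=3, Z=1) weight 1/132
  (W=3, X=1, Y=4, Z=0) weight 1/99
  (W=4, X=0, Y=2, Z=2) weight 1/60
  (W=4, X=1, Y=3, Z=1) weight 1/240
  … 4 more
Group by Z:
  weight(Z=0) = 71/1980
  weight(Z=1) = 71/2640
  weight(Z=2) = 41/660
Total weight = 71/1980 + 71/2640 + 41/660 = 989/7920
P(Z=0 | obs) = 71/1980 / 989/7920 = 284/989
P(Z=1 | obs) = 71/2640 / 989/7920 = 213/989
P(Z=2 | obs) = 41/660 / 989/7920 = 492/989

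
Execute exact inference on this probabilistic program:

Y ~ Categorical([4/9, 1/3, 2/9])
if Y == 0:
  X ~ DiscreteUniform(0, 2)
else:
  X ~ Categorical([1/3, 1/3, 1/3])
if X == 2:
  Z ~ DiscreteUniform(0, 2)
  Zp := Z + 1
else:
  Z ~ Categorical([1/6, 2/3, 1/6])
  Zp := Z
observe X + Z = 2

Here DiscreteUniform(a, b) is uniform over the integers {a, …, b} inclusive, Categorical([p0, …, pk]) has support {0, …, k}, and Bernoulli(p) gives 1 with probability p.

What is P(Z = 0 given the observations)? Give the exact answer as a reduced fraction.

Enumerate traces; 9 have nonzero weight after conditioning:
  (Y=0, X=0, Z=2) weight 2/81
  (Y=0, X=1, Z=1) weight 8/81
  (Y=0, X=2, Z=0) weight 4/81
  (Y=1, X=0, Z=2) weight 1/54
  (Y=1, X=1, Z=1) weight 2/27
  (Y=1, X=2, Z=0) weight 1/27
  (Y=2, X=0, Z=2) weight 1/81
  (Y=2, X=1, Z=1) weight 4/81
  … 1 more
Group by Z:
  weight(Z=0) = 1/9
  weight(Z=1) = 2/9
  weight(Z=2) = 1/18
Total weight = 1/9 + 2/9 + 1/18 = 7/18
P(Z=0 | obs) = 1/9 / 7/18 = 2/7
P(Z=1 | obs) = 2/9 / 7/18 = 4/7
P(Z=2 | obs) = 1/18 / 7/18 = 1/7

P(Z = 0 | obs) = 2/7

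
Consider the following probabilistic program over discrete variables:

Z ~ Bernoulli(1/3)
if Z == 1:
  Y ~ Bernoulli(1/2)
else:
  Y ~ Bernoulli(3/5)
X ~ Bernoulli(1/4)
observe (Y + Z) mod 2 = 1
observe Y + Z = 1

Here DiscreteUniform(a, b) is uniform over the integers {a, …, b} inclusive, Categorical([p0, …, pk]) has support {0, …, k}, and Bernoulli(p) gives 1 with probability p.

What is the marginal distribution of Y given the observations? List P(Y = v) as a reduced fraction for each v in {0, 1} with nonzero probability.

Enumerate traces; 4 have nonzero weight after conditioning:
  (Z=0, Y=1, X=0) weight 3/10
  (Z=0, Y=1, X=1) weight 1/10
  (Z=1, Y=0, X=0) weight 1/8
  (Z=1, Y=0, X=1) weight 1/24
Group by Y:
  weight(Y=0) = 1/6
  weight(Y=1) = 2/5
Total weight = 1/6 + 2/5 = 17/30
P(Y=0 | obs) = 1/6 / 17/30 = 5/17
P(Y=1 | obs) = 2/5 / 17/30 = 12/17

P(Y=0) = 5/17, P(Y=1) = 12/17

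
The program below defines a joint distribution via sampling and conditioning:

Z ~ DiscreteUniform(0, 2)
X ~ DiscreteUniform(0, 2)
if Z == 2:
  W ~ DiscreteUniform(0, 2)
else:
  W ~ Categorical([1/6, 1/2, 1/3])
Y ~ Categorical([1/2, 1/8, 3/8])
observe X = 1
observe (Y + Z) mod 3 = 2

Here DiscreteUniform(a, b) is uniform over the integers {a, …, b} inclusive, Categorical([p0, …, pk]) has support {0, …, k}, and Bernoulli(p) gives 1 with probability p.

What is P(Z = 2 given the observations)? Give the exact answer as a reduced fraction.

P(Z = 2 | obs) = 1/2

Enumerate traces; 9 have nonzero weight after conditioning:
  (Z=0, X=1, W=0, Y=2) weight 1/144
  (Z=0, X=1, W=1, Y=2) weight 1/48
  (Z=0, X=1, W=2, Y=2) weight 1/72
  (Z=1, X=1, W=0, Y=1) weight 1/432
  (Z=1, X=1, W=1, Y=1) weight 1/144
  (Z=1, X=1, W=2, Y=1) weight 1/216
  (Z=2, X=1, W=0, Y=0) weight 1/54
  (Z=2, X=1, W=1, Y=0) weight 1/54
  … 1 more
Group by Z:
  weight(Z=0) = 1/24
  weight(Z=1) = 1/72
  weight(Z=2) = 1/18
Total weight = 1/24 + 1/72 + 1/18 = 1/9
P(Z=0 | obs) = 1/24 / 1/9 = 3/8
P(Z=1 | obs) = 1/72 / 1/9 = 1/8
P(Z=2 | obs) = 1/18 / 1/9 = 1/2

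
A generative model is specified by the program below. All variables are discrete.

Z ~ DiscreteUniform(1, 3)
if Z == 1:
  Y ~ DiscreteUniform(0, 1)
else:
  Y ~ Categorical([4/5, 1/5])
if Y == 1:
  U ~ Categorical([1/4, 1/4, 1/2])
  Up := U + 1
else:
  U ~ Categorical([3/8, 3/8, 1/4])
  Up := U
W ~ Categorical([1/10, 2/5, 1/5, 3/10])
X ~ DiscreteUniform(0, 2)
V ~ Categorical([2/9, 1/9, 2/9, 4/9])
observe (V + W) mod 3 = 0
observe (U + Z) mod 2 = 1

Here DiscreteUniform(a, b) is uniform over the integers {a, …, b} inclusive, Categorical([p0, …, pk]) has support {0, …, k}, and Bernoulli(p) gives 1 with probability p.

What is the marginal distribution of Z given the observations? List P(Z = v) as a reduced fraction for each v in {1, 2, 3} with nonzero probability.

Enumerate traces; 180 have nonzero weight after conditioning:
  (Z=1, Y=0, U=0, W=0, X=0, V=0) weight 1/2160
  (Z=1, Y=0, U=0, W=0, X=0, V=3) weight 1/1080
  (Z=1, Y=0, U=0, W=0, X=1, V=0) weight 1/2160
  (Z=1, Y=0, U=0, W=0, X=1, V=3) weight 1/1080
  (Z=1, Y=0, U=0, W=0, X=2, V=0) weight 1/2160
  (Z=1, Y=0, U=0, W=0, X=2, V=3) weight 1/1080
  (Z=1, Y=0, U=0, W=1, X=0, V=2) weight 1/540
  (Z=1, Y=0, U=0, W=1, X=1, V=2) weight 1/540
  (Z=2, Y=0, U=1, W=0, X=0, V=0) weight 1/1350
  (Z=3, Y=0, U=0, W=0, X=0, V=0) weight 1/1350
  … 170 more
Group by Z:
  weight(Z=1) = 187/2160
  weight(Z=2) = 119/2700
  weight(Z=3) = 221/2700
Total weight = 187/2160 + 119/2700 + 221/2700 = 17/80
P(Z=1 | obs) = 187/2160 / 17/80 = 11/27
P(Z=2 | obs) = 119/2700 / 17/80 = 28/135
P(Z=3 | obs) = 221/2700 / 17/80 = 52/135

P(Z=1) = 11/27, P(Z=2) = 28/135, P(Z=3) = 52/135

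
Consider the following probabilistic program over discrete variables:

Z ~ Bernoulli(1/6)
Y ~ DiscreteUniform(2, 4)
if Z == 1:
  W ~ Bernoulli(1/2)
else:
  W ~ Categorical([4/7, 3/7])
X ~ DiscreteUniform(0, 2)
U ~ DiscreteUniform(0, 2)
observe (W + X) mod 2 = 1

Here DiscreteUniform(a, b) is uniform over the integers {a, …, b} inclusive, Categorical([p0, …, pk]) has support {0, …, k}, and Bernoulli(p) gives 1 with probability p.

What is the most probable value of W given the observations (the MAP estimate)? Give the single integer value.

argmax_v P(W = v | obs) = 1

Enumerate traces; 54 have nonzero weight after conditioning:
  (Z=0, Y=2, W=0, X=1, U=0) weight 10/567
  (Z=0, Y=2, W=0, X=1, U=1) weight 10/567
  (Z=0, Y=2, W=0, X=1, U=2) weight 10/567
  (Z=0, Y=2, W=1, X=0, U=0) weight 5/378
  (Z=0, Y=2, W=1, X=0, U=1) weight 5/378
  (Z=0, Y=2, W=1, X=0, U=2) weight 5/378
  (Z=0, Y=2, W=1, X=2, U=0) weight 5/378
  (Z=0, Y=2, W=1, X=2, U=1) weight 5/378
  … 46 more
Group by W:
  weight(W=0) = 47/252
  weight(W=1) = 37/126
Total weight = 47/252 + 37/126 = 121/252
P(W=0 | obs) = 47/252 / 121/252 = 47/121
P(W=1 | obs) = 37/126 / 121/252 = 74/121
argmax = 1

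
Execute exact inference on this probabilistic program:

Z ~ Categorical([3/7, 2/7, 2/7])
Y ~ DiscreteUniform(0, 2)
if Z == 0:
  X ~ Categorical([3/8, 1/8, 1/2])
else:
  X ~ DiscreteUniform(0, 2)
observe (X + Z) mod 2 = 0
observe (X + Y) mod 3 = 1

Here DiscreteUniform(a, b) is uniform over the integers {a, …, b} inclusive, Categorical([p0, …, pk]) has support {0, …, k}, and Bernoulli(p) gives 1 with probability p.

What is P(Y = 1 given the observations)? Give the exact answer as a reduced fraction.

Enumerate traces; 5 have nonzero weight after conditioning:
  (Z=0, Y=1, X=0) weight 3/56
  (Z=0, Y=2, X=2) weight 1/14
  (Z=1, Y=0, X=1) weight 2/63
  (Z=2, Y=1, X=0) weight 2/63
  (Z=2, Y=2, X=2) weight 2/63
Group by Y:
  weight(Y=0) = 2/63
  weight(Y=1) = 43/504
  weight(Y=2) = 13/126
Total weight = 2/63 + 43/504 + 13/126 = 37/168
P(Y=0 | obs) = 2/63 / 37/168 = 16/111
P(Y=1 | obs) = 43/504 / 37/168 = 43/111
P(Y=2 | obs) = 13/126 / 37/168 = 52/111

P(Y = 1 | obs) = 43/111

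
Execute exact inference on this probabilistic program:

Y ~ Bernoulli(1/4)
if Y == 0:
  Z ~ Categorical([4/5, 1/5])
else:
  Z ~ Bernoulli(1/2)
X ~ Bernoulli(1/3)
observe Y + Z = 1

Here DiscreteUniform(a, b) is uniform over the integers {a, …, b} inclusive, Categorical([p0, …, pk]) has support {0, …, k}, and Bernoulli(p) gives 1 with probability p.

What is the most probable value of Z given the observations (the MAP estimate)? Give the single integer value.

argmax_v P(Z = v | obs) = 1

Enumerate traces; 4 have nonzero weight after conditioning:
  (Y=0, Z=1, X=0) weight 1/10
  (Y=0, Z=1, X=1) weight 1/20
  (Y=1, Z=0, X=0) weight 1/12
  (Y=1, Z=0, X=1) weight 1/24
Group by Z:
  weight(Z=0) = 1/8
  weight(Z=1) = 3/20
Total weight = 1/8 + 3/20 = 11/40
P(Z=0 | obs) = 1/8 / 11/40 = 5/11
P(Z=1 | obs) = 3/20 / 11/40 = 6/11
argmax = 1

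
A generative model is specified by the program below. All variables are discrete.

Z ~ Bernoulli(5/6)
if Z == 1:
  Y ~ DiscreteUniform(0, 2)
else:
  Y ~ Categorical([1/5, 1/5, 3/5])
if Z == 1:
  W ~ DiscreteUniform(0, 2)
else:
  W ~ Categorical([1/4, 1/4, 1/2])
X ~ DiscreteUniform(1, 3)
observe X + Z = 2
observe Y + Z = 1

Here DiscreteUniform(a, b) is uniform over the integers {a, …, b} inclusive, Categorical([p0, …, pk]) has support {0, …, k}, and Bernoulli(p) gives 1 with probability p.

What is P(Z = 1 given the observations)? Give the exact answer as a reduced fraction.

Enumerate traces; 6 have nonzero weight after conditioning:
  (Z=0, Y=1, W=0, X=2) weight 1/360
  (Z=0, Y=1, W=1, X=2) weight 1/360
  (Z=0, Y=1, W=2, X=2) weight 1/180
  (Z=1, Y=0, W=0, X=1) weight 5/162
  (Z=1, Y=0, W=1, X=1) weight 5/162
  (Z=1, Y=0, W=2, X=1) weight 5/162
Group by Z:
  weight(Z=0) = 1/90
  weight(Z=1) = 5/54
Total weight = 1/90 + 5/54 = 14/135
P(Z=0 | obs) = 1/90 / 14/135 = 3/28
P(Z=1 | obs) = 5/54 / 14/135 = 25/28

P(Z = 1 | obs) = 25/28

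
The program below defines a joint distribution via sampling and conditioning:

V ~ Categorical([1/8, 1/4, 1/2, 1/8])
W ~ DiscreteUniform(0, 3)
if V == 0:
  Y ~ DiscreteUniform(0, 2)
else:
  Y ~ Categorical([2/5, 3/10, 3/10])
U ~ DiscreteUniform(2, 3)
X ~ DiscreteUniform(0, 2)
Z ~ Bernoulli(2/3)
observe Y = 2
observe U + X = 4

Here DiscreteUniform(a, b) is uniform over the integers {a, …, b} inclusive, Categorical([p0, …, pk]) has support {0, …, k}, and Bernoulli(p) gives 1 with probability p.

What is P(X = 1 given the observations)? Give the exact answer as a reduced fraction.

P(X = 1 | obs) = 1/2

Enumerate traces; 64 have nonzero weight after conditioning:
  (V=0, W=0, Y=2, U=2, X=2, Z=0) weight 1/1728
  (V=0, W=0, Y=2, U=2, X=2, Z=1) weight 1/864
  (V=0, W=0, Y=2, U=3, X=1, Z=0) weight 1/1728
  (V=0, W=0, Y=2, U=3, X=1, Z=1) weight 1/864
  (V=0, W=1, Y=2, U=2, X=2, Z=0) weight 1/1728
  (V=0, W=1, Y=2, U=2, X=2, Z=1) weight 1/864
  (V=0, W=1, Y=2, U=3, X=1, Z=0) weight 1/1728
  (V=0, W=1, Y=2, U=3, X=1, Z=1) weight 1/864
  … 56 more
Group by X:
  weight(X=1) = 73/1440
  weight(X=2) = 73/1440
Total weight = 73/1440 + 73/1440 = 73/720
P(X=1 | obs) = 73/1440 / 73/720 = 1/2
P(X=2 | obs) = 73/1440 / 73/720 = 1/2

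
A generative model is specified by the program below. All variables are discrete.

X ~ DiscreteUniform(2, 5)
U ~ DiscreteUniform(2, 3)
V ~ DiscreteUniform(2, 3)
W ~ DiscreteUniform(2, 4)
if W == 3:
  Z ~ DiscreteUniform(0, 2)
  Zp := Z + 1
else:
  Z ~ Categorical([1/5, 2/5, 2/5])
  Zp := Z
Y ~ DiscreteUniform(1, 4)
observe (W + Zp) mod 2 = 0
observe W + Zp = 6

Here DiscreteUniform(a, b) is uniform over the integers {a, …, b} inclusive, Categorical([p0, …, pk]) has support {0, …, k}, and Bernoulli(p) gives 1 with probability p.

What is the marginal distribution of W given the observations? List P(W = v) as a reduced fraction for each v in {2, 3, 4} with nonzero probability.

Enumerate traces; 128 have nonzero weight after conditioning:
  (X=2, U=2, V=2, W=3, Z=2, Y=1) weight 1/576
  (X=2, U=2, V=2, W=3, Z=2, Y=2) weight 1/576
  (X=2, U=2, V=2, W=3, Z=2, Y=3) weight 1/576
  (X=2, U=2, V=2, W=3, Z=2, Y=4) weight 1/576
  (X=2, U=2, V=2, W=4, Z=2, Y=1) weight 1/480
  (X=2, U=2, V=2, W=4, Z=2, Y=2) weight 1/480
  (X=2, U=2, V=2, W=4, Z=2, Y=3) weight 1/480
  (X=2, U=2, V=2, W=4, Z=2, Y=4) weight 1/480
  … 120 more
Group by W:
  weight(W=3) = 1/9
  weight(W=4) = 2/15
Total weight = 1/9 + 2/15 = 11/45
P(W=3 | obs) = 1/9 / 11/45 = 5/11
P(W=4 | obs) = 2/15 / 11/45 = 6/11

P(W=3) = 5/11, P(W=4) = 6/11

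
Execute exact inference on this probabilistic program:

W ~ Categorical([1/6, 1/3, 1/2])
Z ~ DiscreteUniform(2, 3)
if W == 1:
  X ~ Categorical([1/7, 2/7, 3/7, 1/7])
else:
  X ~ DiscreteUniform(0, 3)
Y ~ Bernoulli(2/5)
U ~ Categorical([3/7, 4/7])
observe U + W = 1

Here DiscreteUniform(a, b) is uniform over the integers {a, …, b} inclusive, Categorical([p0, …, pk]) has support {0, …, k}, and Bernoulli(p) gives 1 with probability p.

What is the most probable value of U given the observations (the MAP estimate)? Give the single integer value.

Enumerate traces; 32 have nonzero weight after conditioning:
  (W=0, Z=2, X=0, Y=0, U=1) weight 1/140
  (W=0, Z=2, X=0, Y=1, U=1) weight 1/210
  (W=0, Z=2, X=1, Y=0, U=1) weight 1/140
  (W=0, Z=2, X=1, Y=1, U=1) weight 1/210
  (W=0, Z=2, X=2, Y=0, U=1) weight 1/140
  (W=0, Z=2, X=2, Y=1, U=1) weight 1/210
  (W=0, Z=2, X=3, Y=0, U=1) weight 1/140
  (W=0, Z=2, X=3, Y=1, U=1) weight 1/210
  (W=1, Z=2, X=0, Y=0, U=0) weight 3/490
  … 23 more
Group by U:
  weight(U=0) = 1/7
  weight(U=1) = 2/21
Total weight = 1/7 + 2/21 = 5/21
P(U=0 | obs) = 1/7 / 5/21 = 3/5
P(U=1 | obs) = 2/21 / 5/21 = 2/5
argmax = 0

argmax_v P(U = v | obs) = 0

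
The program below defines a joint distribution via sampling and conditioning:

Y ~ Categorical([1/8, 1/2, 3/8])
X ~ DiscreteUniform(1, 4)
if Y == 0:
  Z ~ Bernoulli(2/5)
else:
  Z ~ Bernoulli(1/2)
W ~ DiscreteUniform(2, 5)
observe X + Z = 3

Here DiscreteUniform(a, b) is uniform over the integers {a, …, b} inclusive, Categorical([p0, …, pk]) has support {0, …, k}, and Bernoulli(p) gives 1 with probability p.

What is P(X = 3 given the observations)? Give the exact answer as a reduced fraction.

P(X = 3 | obs) = 41/80

Enumerate traces; 24 have nonzero weight after conditioning:
  (Y=0, X=2, Z=1, W=2) weight 1/320
  (Y=0, X=2, Z=1, W=3) weight 1/320
  (Y=0, X=2, Z=1, W=4) weight 1/320
  (Y=0, X=2, Z=1, W=5) weight 1/320
  (Y=0, X=3, Z=0, W=2) weight 3/640
  (Y=0, X=3, Z=0, W=3) weight 3/640
  (Y=0, X=3, Z=0, W=4) weight 3/640
  (Y=0, X=3, Z=0, W=5) weight 3/640
  … 16 more
Group by X:
  weight(X=2) = 39/320
  weight(X=3) = 41/320
Total weight = 39/320 + 41/320 = 1/4
P(X=2 | obs) = 39/320 / 1/4 = 39/80
P(X=3 | obs) = 41/320 / 1/4 = 41/80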